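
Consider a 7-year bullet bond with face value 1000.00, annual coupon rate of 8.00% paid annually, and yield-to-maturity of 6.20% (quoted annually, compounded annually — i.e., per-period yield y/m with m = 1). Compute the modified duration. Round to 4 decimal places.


Coupon per period c = face * coupon_rate / m = 80.000000
Periods per year m = 1; per-period yield y/m = 0.062000
Number of cashflows N = 7
Cashflows (t years, CF_t, discount factor 1/(1+y/m)^(m*t), PV):
  t = 1.0000: CF_t = 80.000000, DF = 0.941620, PV = 75.329567
  t = 2.0000: CF_t = 80.000000, DF = 0.886647, PV = 70.931796
  t = 3.0000: CF_t = 80.000000, DF = 0.834885, PV = 66.790768
  t = 4.0000: CF_t = 80.000000, DF = 0.786144, PV = 62.891495
  t = 5.0000: CF_t = 80.000000, DF = 0.740248, PV = 59.219864
  t = 6.0000: CF_t = 80.000000, DF = 0.697032, PV = 55.762583
  t = 7.0000: CF_t = 1080.000000, DF = 0.656339, PV = 708.846400
Price P = sum_t PV_t = 1099.772473
First compute Macaulay numerator sum_t t * PV_t:
  t * PV_t at t = 1.0000: 75.329567
  t * PV_t at t = 2.0000: 141.863591
  t * PV_t at t = 3.0000: 200.372304
  t * PV_t at t = 4.0000: 251.565981
  t * PV_t at t = 5.0000: 296.099318
  t * PV_t at t = 6.0000: 334.575501
  t * PV_t at t = 7.0000: 4961.924802
Macaulay duration D = 6261.731064 / 1099.772473 = 5.693660
Modified duration = D / (1 + y/m) = 5.693660 / (1 + 0.062000) = 5.361262

Answer: Modified duration = 5.3613


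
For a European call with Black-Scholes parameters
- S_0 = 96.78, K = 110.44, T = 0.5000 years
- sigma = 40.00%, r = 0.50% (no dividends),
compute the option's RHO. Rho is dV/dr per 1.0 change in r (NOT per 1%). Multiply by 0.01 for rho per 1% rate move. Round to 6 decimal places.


d1 = -0.3165435125; d2 = -0.5993862250
phi(d1) = 0.3794477280; exp(-qT) = 1.0000000000; exp(-rT) = 0.9975031224
N(d2) = 0.2744576803
Rho = K*T*exp(-rT)*N(d2) = 110.4400 * 0.5000 * 0.9975031224 * 0.2744576803 = 15.117712

Answer: Rho = 15.117712


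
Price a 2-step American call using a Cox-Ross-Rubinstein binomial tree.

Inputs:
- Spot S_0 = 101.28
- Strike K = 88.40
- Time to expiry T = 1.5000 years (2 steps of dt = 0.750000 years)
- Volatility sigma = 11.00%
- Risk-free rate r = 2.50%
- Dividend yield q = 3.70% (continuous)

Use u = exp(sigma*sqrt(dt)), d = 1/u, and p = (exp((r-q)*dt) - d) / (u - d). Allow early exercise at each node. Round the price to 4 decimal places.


dt = T/N = 0.750000
u = exp(sigma*sqrt(dt)) = 1.099948; d = 1/u = 0.909134
p = (exp((r-q)*dt) - d) / (u - d) = 0.429248
Discount per step: exp(-r*dt) = 0.981425
Stock lattice S(k, i) with i counting down-moves:
  k=0: S(0,0) = 101.2800
  k=1: S(1,0) = 111.4027; S(1,1) = 92.0771
  k=2: S(2,0) = 122.5372; S(2,1) = 101.2800; S(2,2) = 83.7104
Terminal payoffs V(N, i) = max(S_T - K, 0):
  V(2,0) = 34.137187; V(2,1) = 12.880000; V(2,2) = 0.000000
Backward induction: V(k, i) = exp(-r*dt) * [p * V(k+1, i) + (1-p) * V(k+1, i+1)]; then take max(V_cont, immediate exercise) for American.
  V(1,0) = exp(-r*dt) * [p*34.137187 + (1-p)*12.880000] = 21.595853; exercise = 23.002721; V(1,0) = max -> 23.002721
  V(1,1) = exp(-r*dt) * [p*12.880000 + (1-p)*0.000000] = 5.426011; exercise = 3.677090; V(1,1) = max -> 5.426011
  V(0,0) = exp(-r*dt) * [p*23.002721 + (1-p)*5.426011] = 12.729834; exercise = 12.880000; V(0,0) = max -> 12.880000

Answer: Price = V(0,0) = 12.8800


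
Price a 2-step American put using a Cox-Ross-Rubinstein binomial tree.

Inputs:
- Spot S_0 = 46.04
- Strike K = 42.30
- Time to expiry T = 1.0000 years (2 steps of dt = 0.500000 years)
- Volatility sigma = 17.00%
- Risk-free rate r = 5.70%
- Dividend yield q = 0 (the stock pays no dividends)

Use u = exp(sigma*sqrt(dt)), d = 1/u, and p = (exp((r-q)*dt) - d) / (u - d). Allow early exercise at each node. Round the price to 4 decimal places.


Answer: Price = V(0,0) = 0.9687

Derivation:
dt = T/N = 0.500000
u = exp(sigma*sqrt(dt)) = 1.127732; d = 1/u = 0.886736
p = (exp((r-q)*dt) - d) / (u - d) = 0.589945
Discount per step: exp(-r*dt) = 0.971902
Stock lattice S(k, i) with i counting down-moves:
  k=0: S(0,0) = 46.0400
  k=1: S(1,0) = 51.9208; S(1,1) = 40.8253
  k=2: S(2,0) = 58.5527; S(2,1) = 46.0400; S(2,2) = 36.2013
Terminal payoffs V(N, i) = max(K - S_T, 0):
  V(2,0) = 0.000000; V(2,1) = 0.000000; V(2,2) = 6.098727
Backward induction: V(k, i) = exp(-r*dt) * [p * V(k+1, i) + (1-p) * V(k+1, i+1)]; then take max(V_cont, immediate exercise) for American.
  V(1,0) = exp(-r*dt) * [p*0.000000 + (1-p)*0.000000] = 0.000000; exercise = 0.000000; V(1,0) = max -> 0.000000
  V(1,1) = exp(-r*dt) * [p*0.000000 + (1-p)*6.098727] = 2.430548; exercise = 1.474682; V(1,1) = max -> 2.430548
  V(0,0) = exp(-r*dt) * [p*0.000000 + (1-p)*2.430548] = 0.968655; exercise = 0.000000; V(0,0) = max -> 0.968655


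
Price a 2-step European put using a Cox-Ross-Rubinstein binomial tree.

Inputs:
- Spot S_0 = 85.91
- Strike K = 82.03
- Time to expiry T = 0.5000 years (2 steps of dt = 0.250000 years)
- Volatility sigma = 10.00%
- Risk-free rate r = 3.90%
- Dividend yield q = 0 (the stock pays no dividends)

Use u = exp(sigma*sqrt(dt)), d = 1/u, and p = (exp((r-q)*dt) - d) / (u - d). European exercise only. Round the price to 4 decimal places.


Answer: Price = V(0,0) = 0.7240

Derivation:
dt = T/N = 0.250000
u = exp(sigma*sqrt(dt)) = 1.051271; d = 1/u = 0.951229
p = (exp((r-q)*dt) - d) / (u - d) = 0.585439
Discount per step: exp(-r*dt) = 0.990297
Stock lattice S(k, i) with i counting down-moves:
  k=0: S(0,0) = 85.9100
  k=1: S(1,0) = 90.3147; S(1,1) = 81.7201
  k=2: S(2,0) = 94.9452; S(2,1) = 85.9100; S(2,2) = 77.7346
Terminal payoffs V(N, i) = max(K - S_T, 0):
  V(2,0) = 0.000000; V(2,1) = 0.000000; V(2,2) = 4.295417
Backward induction: V(k, i) = exp(-r*dt) * [p * V(k+1, i) + (1-p) * V(k+1, i+1)].
  V(1,0) = exp(-r*dt) * [p*0.000000 + (1-p)*0.000000] = 0.000000
  V(1,1) = exp(-r*dt) * [p*0.000000 + (1-p)*4.295417] = 1.763436
  V(0,0) = exp(-r*dt) * [p*0.000000 + (1-p)*1.763436] = 0.723959


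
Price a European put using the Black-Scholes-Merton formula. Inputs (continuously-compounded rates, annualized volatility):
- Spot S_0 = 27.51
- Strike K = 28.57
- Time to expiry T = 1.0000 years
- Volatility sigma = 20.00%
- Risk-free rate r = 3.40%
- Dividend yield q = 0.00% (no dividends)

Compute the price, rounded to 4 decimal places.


d1 = (ln(S/K) + (r - q + 0.5*sigma^2) * T) / (sigma * sqrt(T)) = 0.08096179
d2 = d1 - sigma * sqrt(T) = -0.11903821
exp(-rT) = 0.96657150; exp(-qT) = 1.00000000
P = K * exp(-rT) * N(-d2) - S_0 * exp(-qT) * N(-d1)
N(-d1) = 0.46773617; N(-d2) = 0.54737746
P = 28.5700 * 0.96657150 * 0.54737746 - 27.5100 * 1.00000000 * 0.46773617 = 2.2484

Answer: Price = 2.2484


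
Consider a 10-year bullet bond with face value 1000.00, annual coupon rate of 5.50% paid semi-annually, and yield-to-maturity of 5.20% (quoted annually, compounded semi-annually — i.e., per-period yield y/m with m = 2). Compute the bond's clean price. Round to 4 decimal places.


Coupon per period c = face * coupon_rate / m = 27.500000
Periods per year m = 2; per-period yield y/m = 0.026000
Number of cashflows N = 20
Cashflows (t years, CF_t, discount factor 1/(1+y/m)^(m*t), PV):
  t = 0.5000: CF_t = 27.500000, DF = 0.974659, PV = 26.803119
  t = 1.0000: CF_t = 27.500000, DF = 0.949960, PV = 26.123898
  t = 1.5000: CF_t = 27.500000, DF = 0.925887, PV = 25.461888
  t = 2.0000: CF_t = 27.500000, DF = 0.902424, PV = 24.816655
  t = 2.5000: CF_t = 27.500000, DF = 0.879555, PV = 24.187773
  t = 3.0000: CF_t = 27.500000, DF = 0.857266, PV = 23.574828
  t = 3.5000: CF_t = 27.500000, DF = 0.835542, PV = 22.977415
  t = 4.0000: CF_t = 27.500000, DF = 0.814369, PV = 22.395141
  t = 4.5000: CF_t = 27.500000, DF = 0.793732, PV = 21.827623
  t = 5.0000: CF_t = 27.500000, DF = 0.773618, PV = 21.274486
  t = 5.5000: CF_t = 27.500000, DF = 0.754013, PV = 20.735367
  t = 6.0000: CF_t = 27.500000, DF = 0.734906, PV = 20.209909
  t = 6.5000: CF_t = 27.500000, DF = 0.716282, PV = 19.697767
  t = 7.0000: CF_t = 27.500000, DF = 0.698131, PV = 19.198604
  t = 7.5000: CF_t = 27.500000, DF = 0.680440, PV = 18.712089
  t = 8.0000: CF_t = 27.500000, DF = 0.663197, PV = 18.237904
  t = 8.5000: CF_t = 27.500000, DF = 0.646390, PV = 17.775735
  t = 9.0000: CF_t = 27.500000, DF = 0.630010, PV = 17.325278
  t = 9.5000: CF_t = 27.500000, DF = 0.614045, PV = 16.886235
  t = 10.0000: CF_t = 1027.500000, DF = 0.598484, PV = 614.942650
Price P = sum_t PV_t = 1023.164366

Answer: Price = 1023.1644


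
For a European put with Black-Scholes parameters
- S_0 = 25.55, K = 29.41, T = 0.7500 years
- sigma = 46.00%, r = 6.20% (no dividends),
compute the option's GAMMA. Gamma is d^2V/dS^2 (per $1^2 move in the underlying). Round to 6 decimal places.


Answer: Gamma = 0.039168

Derivation:
d1 = -0.0372703092; d2 = -0.4356419950
phi(d1) = 0.3986652960; exp(-qT) = 1.0000000000; exp(-rT) = 0.9545645606
Gamma = exp(-qT) * phi(d1) / (S * sigma * sqrt(T)) = 1.0000000000 * 0.3986652960 / (25.5500 * 0.4600 * 0.8660254038) = 0.039168


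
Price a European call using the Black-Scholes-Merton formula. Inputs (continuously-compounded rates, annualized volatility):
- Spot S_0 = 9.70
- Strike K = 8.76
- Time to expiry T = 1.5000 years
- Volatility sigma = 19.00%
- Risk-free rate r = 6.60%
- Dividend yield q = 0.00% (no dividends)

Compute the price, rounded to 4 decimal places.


Answer: Price = 1.9839

Derivation:
d1 = (ln(S/K) + (r - q + 0.5*sigma^2) * T) / (sigma * sqrt(T)) = 0.97981730
d2 = d1 - sigma * sqrt(T) = 0.74711577
exp(-rT) = 0.90574271; exp(-qT) = 1.00000000
C = S_0 * exp(-qT) * N(d1) - K * exp(-rT) * N(d2)
N(d1) = 0.83641184; N(d2) = 0.77250316
C = 9.7000 * 1.00000000 * 0.83641184 - 8.7600 * 0.90574271 * 0.77250316 = 1.9839


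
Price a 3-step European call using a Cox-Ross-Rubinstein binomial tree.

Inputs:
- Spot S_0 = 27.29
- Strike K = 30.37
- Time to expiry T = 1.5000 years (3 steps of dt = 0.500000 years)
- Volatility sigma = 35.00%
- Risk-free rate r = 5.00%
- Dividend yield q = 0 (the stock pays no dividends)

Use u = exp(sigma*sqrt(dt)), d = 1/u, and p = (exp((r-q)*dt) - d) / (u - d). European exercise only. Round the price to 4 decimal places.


Answer: Price = V(0,0) = 4.4857

Derivation:
dt = T/N = 0.500000
u = exp(sigma*sqrt(dt)) = 1.280803; d = 1/u = 0.780760
p = (exp((r-q)*dt) - d) / (u - d) = 0.489068
Discount per step: exp(-r*dt) = 0.975310
Stock lattice S(k, i) with i counting down-moves:
  k=0: S(0,0) = 27.2900
  k=1: S(1,0) = 34.9531; S(1,1) = 21.3069
  k=2: S(2,0) = 44.7681; S(2,1) = 27.2900; S(2,2) = 16.6356
  k=3: S(3,0) = 57.3391; S(3,1) = 34.9531; S(3,2) = 21.3069; S(3,3) = 12.9884
Terminal payoffs V(N, i) = max(S_T - K, 0):
  V(3,0) = 26.969082; V(3,1) = 4.583119; V(3,2) = 0.000000; V(3,3) = 0.000000
Backward induction: V(k, i) = exp(-r*dt) * [p * V(k+1, i) + (1-p) * V(k+1, i+1)].
  V(2,0) = exp(-r*dt) * [p*26.969082 + (1-p)*4.583119] = 15.147904
  V(2,1) = exp(-r*dt) * [p*4.583119 + (1-p)*0.000000] = 2.186115
  V(2,2) = exp(-r*dt) * [p*0.000000 + (1-p)*0.000000] = 0.000000
  V(1,0) = exp(-r*dt) * [p*15.147904 + (1-p)*2.186115] = 8.314819
  V(1,1) = exp(-r*dt) * [p*2.186115 + (1-p)*0.000000] = 1.042761
  V(0,0) = exp(-r*dt) * [p*8.314819 + (1-p)*1.042761] = 4.485735


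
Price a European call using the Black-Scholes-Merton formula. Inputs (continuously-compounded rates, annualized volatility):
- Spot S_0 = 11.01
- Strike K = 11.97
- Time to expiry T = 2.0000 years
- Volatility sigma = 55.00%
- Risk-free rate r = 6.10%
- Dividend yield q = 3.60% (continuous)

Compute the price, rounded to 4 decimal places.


Answer: Price = 2.9815

Derivation:
d1 = (ln(S/K) + (r - q + 0.5*sigma^2) * T) / (sigma * sqrt(T)) = 0.34571149
d2 = d1 - sigma * sqrt(T) = -0.43210597
exp(-rT) = 0.88514837; exp(-qT) = 0.93053090
C = S_0 * exp(-qT) * N(d1) - K * exp(-rT) * N(d2)
N(d1) = 0.63522023; N(d2) = 0.33283220
C = 11.0100 * 0.93053090 * 0.63522023 - 11.9700 * 0.88514837 * 0.33283220 = 2.9815


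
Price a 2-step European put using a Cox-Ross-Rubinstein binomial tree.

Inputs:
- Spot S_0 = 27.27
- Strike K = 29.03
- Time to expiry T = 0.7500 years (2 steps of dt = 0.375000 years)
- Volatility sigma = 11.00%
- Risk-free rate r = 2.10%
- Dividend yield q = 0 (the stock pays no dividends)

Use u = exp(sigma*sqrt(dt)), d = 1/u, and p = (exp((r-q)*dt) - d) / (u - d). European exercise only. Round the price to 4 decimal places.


Answer: Price = V(0,0) = 1.9342

Derivation:
dt = T/N = 0.375000
u = exp(sigma*sqrt(dt)) = 1.069682; d = 1/u = 0.934858
p = (exp((r-q)*dt) - d) / (u - d) = 0.541806
Discount per step: exp(-r*dt) = 0.992156
Stock lattice S(k, i) with i counting down-moves:
  k=0: S(0,0) = 27.2700
  k=1: S(1,0) = 29.1702; S(1,1) = 25.4936
  k=2: S(2,0) = 31.2028; S(2,1) = 27.2700; S(2,2) = 23.8329
Terminal payoffs V(N, i) = max(K - S_T, 0):
  V(2,0) = 0.000000; V(2,1) = 1.760000; V(2,2) = 5.197141
Backward induction: V(k, i) = exp(-r*dt) * [p * V(k+1, i) + (1-p) * V(k+1, i+1)].
  V(1,0) = exp(-r*dt) * [p*0.000000 + (1-p)*1.760000] = 0.800095
  V(1,1) = exp(-r*dt) * [p*1.760000 + (1-p)*5.197141] = 3.308717
  V(0,0) = exp(-r*dt) * [p*0.800095 + (1-p)*3.308717] = 1.934238


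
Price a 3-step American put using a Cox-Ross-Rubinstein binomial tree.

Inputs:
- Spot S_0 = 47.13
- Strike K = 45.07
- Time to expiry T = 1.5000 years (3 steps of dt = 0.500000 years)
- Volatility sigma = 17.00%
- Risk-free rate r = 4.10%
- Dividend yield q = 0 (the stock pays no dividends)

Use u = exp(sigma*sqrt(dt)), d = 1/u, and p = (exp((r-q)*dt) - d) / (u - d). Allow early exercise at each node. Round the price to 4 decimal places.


dt = T/N = 0.500000
u = exp(sigma*sqrt(dt)) = 1.127732; d = 1/u = 0.886736
p = (exp((r-q)*dt) - d) / (u - d) = 0.555926
Discount per step: exp(-r*dt) = 0.979709
Stock lattice S(k, i) with i counting down-moves:
  k=0: S(0,0) = 47.1300
  k=1: S(1,0) = 53.1500; S(1,1) = 41.7919
  k=2: S(2,0) = 59.9389; S(2,1) = 47.1300; S(2,2) = 37.0583
  k=3: S(3,0) = 67.5950; S(3,1) = 53.1500; S(3,2) = 41.7919; S(3,3) = 32.8610
Terminal payoffs V(N, i) = max(K - S_T, 0):
  V(3,0) = 0.000000; V(3,1) = 0.000000; V(3,2) = 3.278140; V(3,3) = 12.209041
Backward induction: V(k, i) = exp(-r*dt) * [p * V(k+1, i) + (1-p) * V(k+1, i+1)]; then take max(V_cont, immediate exercise) for American.
  V(2,0) = exp(-r*dt) * [p*0.000000 + (1-p)*0.000000] = 0.000000; exercise = 0.000000; V(2,0) = max -> 0.000000
  V(2,1) = exp(-r*dt) * [p*0.000000 + (1-p)*3.278140] = 1.426199; exercise = 0.000000; V(2,1) = max -> 1.426199
  V(2,2) = exp(-r*dt) * [p*3.278140 + (1-p)*12.209041] = 7.097131; exercise = 8.011660; V(2,2) = max -> 8.011660
  V(1,0) = exp(-r*dt) * [p*0.000000 + (1-p)*1.426199] = 0.620487; exercise = 0.000000; V(1,0) = max -> 0.620487
  V(1,1) = exp(-r*dt) * [p*1.426199 + (1-p)*8.011660] = 4.262352; exercise = 3.278140; V(1,1) = max -> 4.262352
  V(0,0) = exp(-r*dt) * [p*0.620487 + (1-p)*4.262352] = 2.192339; exercise = 0.000000; V(0,0) = max -> 2.192339

Answer: Price = V(0,0) = 2.1923


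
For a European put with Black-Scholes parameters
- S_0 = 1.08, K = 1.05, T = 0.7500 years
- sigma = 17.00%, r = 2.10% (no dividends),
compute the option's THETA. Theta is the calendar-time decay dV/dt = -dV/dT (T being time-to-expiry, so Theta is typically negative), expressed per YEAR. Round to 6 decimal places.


d1 = 0.3719383963; d2 = 0.2247140776
phi(d1) = 0.3722805216; exp(-qT) = 1.0000000000; exp(-rT) = 0.9843733826
Theta = -S*exp(-qT)*phi(d1)*sigma/(2*sqrt(T)) + r*K*exp(-rT)*N(-d2) - q*S*exp(-qT)*N(-d1)
N(-d1) = 0.3549693583; N(-d2) = 0.4111008562; sqrt(T) = 0.8660254038
Term 1 = -1.0800 * 1.0000000000 * 0.3722805216 * 0.1700 / (2 * 0.8660254038) = -0.0394622972
Term 2 = 0.0210 * 1.0500 * 0.9843733826 * 0.4111008562 = 0.0089231221
Term 3 = 0 (no dividend yield, q = 0)
Theta = -0.0394622972 + (0.0089231221) + (0.0000000000) = -0.030539

Answer: Theta = -0.030539


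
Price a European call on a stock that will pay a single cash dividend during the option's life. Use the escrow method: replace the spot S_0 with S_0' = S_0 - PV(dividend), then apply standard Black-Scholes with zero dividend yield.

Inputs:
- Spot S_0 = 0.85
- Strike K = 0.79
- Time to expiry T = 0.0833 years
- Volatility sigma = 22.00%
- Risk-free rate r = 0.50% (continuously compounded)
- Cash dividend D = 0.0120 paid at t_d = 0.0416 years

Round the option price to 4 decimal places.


Answer: Price = 0.0532

Derivation:
PV(D) = D * exp(-r * t_d) = 0.0120 * 0.99979202 = 0.01199750
S_0' = S_0 - PV(D) = 0.8500 - 0.01199750 = 0.83800250
d1 = (ln(S_0'/K) + (r + sigma^2/2)*T) / (sigma*sqrt(T)) = 0.96731544
d2 = d1 - sigma*sqrt(T) = 0.90381961
exp(-rT) = 0.99958359
N(d1) = 0.83330682; N(d2) = 0.81695447
C = S_0' * N(d1) - K * exp(-rT) * N(d2) = 0.83800250 * 0.83330682 - 0.7900 * 0.99958359 * 0.81695447 = 0.0532


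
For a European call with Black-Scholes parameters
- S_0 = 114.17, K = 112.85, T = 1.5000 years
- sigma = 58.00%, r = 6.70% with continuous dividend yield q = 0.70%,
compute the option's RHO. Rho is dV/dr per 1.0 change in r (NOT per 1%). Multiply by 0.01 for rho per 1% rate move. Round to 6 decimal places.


d1 = 0.4982446023; d2 = -0.2121074231
phi(d1) = 0.3523739268; exp(-qT) = 0.9895549326; exp(-rT) = 0.9043851124
N(d2) = 0.4160116143
Rho = K*T*exp(-rT)*N(d2) = 112.8500 * 1.5000 * 0.9043851124 * 0.4160116143 = 63.687131

Answer: Rho = 63.687131


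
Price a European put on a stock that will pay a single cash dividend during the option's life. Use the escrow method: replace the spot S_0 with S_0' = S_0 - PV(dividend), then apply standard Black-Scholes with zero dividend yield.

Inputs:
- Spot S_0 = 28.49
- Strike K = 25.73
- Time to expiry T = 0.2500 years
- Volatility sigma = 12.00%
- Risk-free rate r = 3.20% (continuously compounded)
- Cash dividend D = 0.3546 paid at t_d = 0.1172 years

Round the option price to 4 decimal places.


PV(D) = D * exp(-r * t_d) = 0.3546 * 0.99625662 = 0.35327260
S_0' = S_0 - PV(D) = 28.4900 - 0.35327260 = 28.13672740
d1 = (ln(S_0'/K) + (r + sigma^2/2)*T) / (sigma*sqrt(T)) = 1.65363536
d2 = d1 - sigma*sqrt(T) = 1.59363536
exp(-rT) = 0.99203191
N(-d1) = 0.04910081; N(-d2) = 0.05550886
P = K * exp(-rT) * N(-d2) - S_0' * N(-d1) = 25.7300 * 0.99203191 * 0.05550886 - 28.13672740 * 0.04910081 = 0.0353

Answer: Price = 0.0353


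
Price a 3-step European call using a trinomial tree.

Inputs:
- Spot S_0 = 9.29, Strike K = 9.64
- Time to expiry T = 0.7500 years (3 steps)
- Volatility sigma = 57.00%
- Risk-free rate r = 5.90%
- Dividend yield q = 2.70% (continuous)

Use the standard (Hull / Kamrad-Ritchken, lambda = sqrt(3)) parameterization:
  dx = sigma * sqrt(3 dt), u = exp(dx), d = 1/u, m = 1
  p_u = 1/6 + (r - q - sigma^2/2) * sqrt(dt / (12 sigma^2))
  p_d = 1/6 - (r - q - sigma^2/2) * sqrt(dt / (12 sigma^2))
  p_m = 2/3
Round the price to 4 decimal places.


dt = T/N = 0.250000; dx = sigma*sqrt(3*dt) = 0.493634
u = exp(dx) = 1.638260; d = 1/u = 0.610404
p_u = 0.133634, p_m = 0.666667, p_d = 0.199700
Discount per step: exp(-r*dt) = 0.985358
Stock lattice S(k, j) with j the centered position index:
  k=0: S(0,+0) = 9.2900
  k=1: S(1,-1) = 5.6707; S(1,+0) = 9.2900; S(1,+1) = 15.2194
  k=2: S(2,-2) = 3.4614; S(2,-1) = 5.6707; S(2,+0) = 9.2900; S(2,+1) = 15.2194; S(2,+2) = 24.9334
  k=3: S(3,-3) = 2.1128; S(3,-2) = 3.4614; S(3,-1) = 5.6707; S(3,+0) = 9.2900; S(3,+1) = 15.2194; S(3,+2) = 24.9334; S(3,+3) = 40.8474
Terminal payoffs V(N, j) = max(S_T - K, 0):
  V(3,-3) = 0.000000; V(3,-2) = 0.000000; V(3,-1) = 0.000000; V(3,+0) = 0.000000; V(3,+1) = 5.579432; V(3,+2) = 15.293381; V(3,+3) = 31.207352
Backward induction: V(k, j) = exp(-r*dt) * [p_u * V(k+1, j+1) + p_m * V(k+1, j) + p_d * V(k+1, j-1)]
  V(2,-2) = exp(-r*dt) * [p_u*0.000000 + p_m*0.000000 + p_d*0.000000] = 0.000000
  V(2,-1) = exp(-r*dt) * [p_u*0.000000 + p_m*0.000000 + p_d*0.000000] = 0.000000
  V(2,+0) = exp(-r*dt) * [p_u*5.579432 + p_m*0.000000 + p_d*0.000000] = 0.734683
  V(2,+1) = exp(-r*dt) * [p_u*15.293381 + p_m*5.579432 + p_d*0.000000] = 5.678946
  V(2,+2) = exp(-r*dt) * [p_u*31.207352 + p_m*15.293381 + p_d*5.579432] = 15.253493
  V(1,-1) = exp(-r*dt) * [p_u*0.734683 + p_m*0.000000 + p_d*0.000000] = 0.096741
  V(1,+0) = exp(-r*dt) * [p_u*5.678946 + p_m*0.734683 + p_d*0.000000] = 1.230404
  V(1,+1) = exp(-r*dt) * [p_u*15.253493 + p_m*5.678946 + p_d*0.734683] = 5.883633
  V(0,+0) = exp(-r*dt) * [p_u*5.883633 + p_m*1.230404 + p_d*0.096741] = 1.602034

Answer: Price = V(0,0) = 1.6020


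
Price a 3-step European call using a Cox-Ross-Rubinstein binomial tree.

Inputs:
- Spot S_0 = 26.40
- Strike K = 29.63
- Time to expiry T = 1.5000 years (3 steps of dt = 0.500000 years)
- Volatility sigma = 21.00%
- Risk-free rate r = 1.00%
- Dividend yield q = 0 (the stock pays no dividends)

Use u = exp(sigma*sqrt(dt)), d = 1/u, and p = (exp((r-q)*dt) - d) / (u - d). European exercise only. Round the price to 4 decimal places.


Answer: Price = V(0,0) = 1.6130

Derivation:
dt = T/N = 0.500000
u = exp(sigma*sqrt(dt)) = 1.160084; d = 1/u = 0.862007
p = (exp((r-q)*dt) - d) / (u - d) = 0.479761
Discount per step: exp(-r*dt) = 0.995012
Stock lattice S(k, i) with i counting down-moves:
  k=0: S(0,0) = 26.4000
  k=1: S(1,0) = 30.6262; S(1,1) = 22.7570
  k=2: S(2,0) = 35.5290; S(2,1) = 26.4000; S(2,2) = 19.6167
  k=3: S(3,0) = 41.2166; S(3,1) = 30.6262; S(3,2) = 22.7570; S(3,3) = 16.9097
Terminal payoffs V(N, i) = max(S_T - K, 0):
  V(3,0) = 11.586608; V(3,1) = 0.996218; V(3,2) = 0.000000; V(3,3) = 0.000000
Backward induction: V(k, i) = exp(-r*dt) * [p * V(k+1, i) + (1-p) * V(k+1, i+1)].
  V(2,0) = exp(-r*dt) * [p*11.586608 + (1-p)*0.996218] = 6.046766
  V(2,1) = exp(-r*dt) * [p*0.996218 + (1-p)*0.000000] = 0.475563
  V(2,2) = exp(-r*dt) * [p*0.000000 + (1-p)*0.000000] = 0.000000
  V(1,0) = exp(-r*dt) * [p*6.046766 + (1-p)*0.475563] = 3.132707
  V(1,1) = exp(-r*dt) * [p*0.475563 + (1-p)*0.000000] = 0.227019
  V(0,0) = exp(-r*dt) * [p*3.132707 + (1-p)*0.227019] = 1.612970


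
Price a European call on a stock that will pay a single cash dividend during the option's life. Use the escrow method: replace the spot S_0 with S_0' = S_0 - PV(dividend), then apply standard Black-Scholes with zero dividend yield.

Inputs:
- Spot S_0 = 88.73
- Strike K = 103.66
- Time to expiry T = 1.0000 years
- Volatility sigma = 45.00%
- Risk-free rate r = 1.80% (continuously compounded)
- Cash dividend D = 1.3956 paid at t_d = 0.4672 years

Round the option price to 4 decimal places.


Answer: Price = 10.5529

Derivation:
PV(D) = D * exp(-r * t_d) = 1.3956 * 0.99162566 = 1.38391277
S_0' = S_0 - PV(D) = 88.7300 - 1.38391277 = 87.34608723
d1 = (ln(S_0'/K) + (r + sigma^2/2)*T) / (sigma*sqrt(T)) = -0.11552905
d2 = d1 - sigma*sqrt(T) = -0.56552905
exp(-rT) = 0.98216103
N(d1) = 0.45401290; N(d2) = 0.28585699
C = S_0' * N(d1) - K * exp(-rT) * N(d2) = 87.34608723 * 0.45401290 - 103.6600 * 0.98216103 * 0.28585699 = 10.5529


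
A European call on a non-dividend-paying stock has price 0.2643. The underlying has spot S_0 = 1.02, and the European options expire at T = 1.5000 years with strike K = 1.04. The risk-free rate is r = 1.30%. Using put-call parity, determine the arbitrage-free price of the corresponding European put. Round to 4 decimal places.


Put-call parity: C - P = S_0 * exp(-qT) - K * exp(-rT).
S_0 * exp(-qT) = 1.0200 * 1.00000000 = 1.02000000
K * exp(-rT) = 1.0400 * 0.98068890 = 1.01991645
P = C - S*exp(-qT) + K*exp(-rT)
P = 0.2643 - 1.02000000 + 1.01991645 = 0.2642

Answer: Put price = 0.2642


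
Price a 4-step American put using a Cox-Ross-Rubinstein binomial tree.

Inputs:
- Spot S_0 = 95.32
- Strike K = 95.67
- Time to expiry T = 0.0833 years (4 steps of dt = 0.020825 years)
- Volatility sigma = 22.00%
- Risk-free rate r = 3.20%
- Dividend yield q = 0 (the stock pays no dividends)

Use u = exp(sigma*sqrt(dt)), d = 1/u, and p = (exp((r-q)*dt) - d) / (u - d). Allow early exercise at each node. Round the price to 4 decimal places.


dt = T/N = 0.020825
u = exp(sigma*sqrt(dt)) = 1.032257; d = 1/u = 0.968751
p = (exp((r-q)*dt) - d) / (u - d) = 0.502561
Discount per step: exp(-r*dt) = 0.999334
Stock lattice S(k, i) with i counting down-moves:
  k=0: S(0,0) = 95.3200
  k=1: S(1,0) = 98.3948; S(1,1) = 92.3413
  k=2: S(2,0) = 101.5687; S(2,1) = 95.3200; S(2,2) = 89.4557
  k=3: S(3,0) = 104.8450; S(3,1) = 98.3948; S(3,2) = 92.3413; S(3,3) = 86.6603
  k=4: S(4,0) = 108.2270; S(4,1) = 101.5687; S(4,2) = 95.3200; S(4,3) = 89.4557; S(4,4) = 83.9522
Terminal payoffs V(N, i) = max(K - S_T, 0):
  V(4,0) = 0.000000; V(4,1) = 0.000000; V(4,2) = 0.350000; V(4,3) = 6.214274; V(4,4) = 11.717766
Backward induction: V(k, i) = exp(-r*dt) * [p * V(k+1, i) + (1-p) * V(k+1, i+1)]; then take max(V_cont, immediate exercise) for American.
  V(3,0) = exp(-r*dt) * [p*0.000000 + (1-p)*0.000000] = 0.000000; exercise = 0.000000; V(3,0) = max -> 0.000000
  V(3,1) = exp(-r*dt) * [p*0.000000 + (1-p)*0.350000] = 0.173988; exercise = 0.000000; V(3,1) = max -> 0.173988
  V(3,2) = exp(-r*dt) * [p*0.350000 + (1-p)*6.214274] = 3.264944; exercise = 3.328678; V(3,2) = max -> 3.328678
  V(3,3) = exp(-r*dt) * [p*6.214274 + (1-p)*11.717766] = 8.945964; exercise = 9.009697; V(3,3) = max -> 9.009697
  V(2,0) = exp(-r*dt) * [p*0.000000 + (1-p)*0.173988] = 0.086491; exercise = 0.000000; V(2,0) = max -> 0.086491
  V(2,1) = exp(-r*dt) * [p*0.173988 + (1-p)*3.328678] = 1.742093; exercise = 0.350000; V(2,1) = max -> 1.742093
  V(2,2) = exp(-r*dt) * [p*3.328678 + (1-p)*9.009697] = 6.150540; exercise = 6.214274; V(2,2) = max -> 6.214274
  V(1,0) = exp(-r*dt) * [p*0.086491 + (1-p)*1.742093] = 0.909446; exercise = 0.000000; V(1,0) = max -> 0.909446
  V(1,1) = exp(-r*dt) * [p*1.742093 + (1-p)*6.214274] = 3.964090; exercise = 3.328678; V(1,1) = max -> 3.964090
  V(0,0) = exp(-r*dt) * [p*0.909446 + (1-p)*3.964090] = 2.427328; exercise = 0.350000; V(0,0) = max -> 2.427328

Answer: Price = V(0,0) = 2.4273


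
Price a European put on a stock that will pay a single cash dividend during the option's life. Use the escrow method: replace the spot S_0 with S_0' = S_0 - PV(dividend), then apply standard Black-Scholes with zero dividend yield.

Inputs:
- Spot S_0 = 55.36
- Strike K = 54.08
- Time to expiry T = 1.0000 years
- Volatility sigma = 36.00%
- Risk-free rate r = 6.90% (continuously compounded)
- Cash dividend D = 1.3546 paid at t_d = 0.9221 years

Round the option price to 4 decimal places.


Answer: Price = 5.7969

Derivation:
PV(D) = D * exp(-r * t_d) = 1.3546 * 0.93835691 = 1.27109827
S_0' = S_0 - PV(D) = 55.3600 - 1.27109827 = 54.08890173
d1 = (ln(S_0'/K) + (r + sigma^2/2)*T) / (sigma*sqrt(T)) = 0.37212386
d2 = d1 - sigma*sqrt(T) = 0.01212386
exp(-rT) = 0.93332668
N(-d1) = 0.35490032; N(-d2) = 0.49516340
P = K * exp(-rT) * N(-d2) - S_0' * N(-d1) = 54.0800 * 0.93332668 * 0.49516340 - 54.08890173 * 0.35490032 = 5.7969


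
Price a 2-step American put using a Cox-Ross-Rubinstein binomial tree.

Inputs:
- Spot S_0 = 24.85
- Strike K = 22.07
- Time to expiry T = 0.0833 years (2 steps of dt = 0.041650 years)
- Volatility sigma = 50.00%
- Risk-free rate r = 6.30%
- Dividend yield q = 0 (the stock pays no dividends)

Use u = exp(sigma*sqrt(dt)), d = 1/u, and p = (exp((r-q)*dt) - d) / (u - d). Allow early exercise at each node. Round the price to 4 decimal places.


Answer: Price = V(0,0) = 0.4725

Derivation:
dt = T/N = 0.041650
u = exp(sigma*sqrt(dt)) = 1.107430; d = 1/u = 0.902992
p = (exp((r-q)*dt) - d) / (u - d) = 0.487364
Discount per step: exp(-r*dt) = 0.997379
Stock lattice S(k, i) with i counting down-moves:
  k=0: S(0,0) = 24.8500
  k=1: S(1,0) = 27.5196; S(1,1) = 22.4393
  k=2: S(2,0) = 30.4760; S(2,1) = 24.8500; S(2,2) = 20.2626
Terminal payoffs V(N, i) = max(K - S_T, 0):
  V(2,0) = 0.000000; V(2,1) = 0.000000; V(2,2) = 1.807448
Backward induction: V(k, i) = exp(-r*dt) * [p * V(k+1, i) + (1-p) * V(k+1, i+1)]; then take max(V_cont, immediate exercise) for American.
  V(1,0) = exp(-r*dt) * [p*0.000000 + (1-p)*0.000000] = 0.000000; exercise = 0.000000; V(1,0) = max -> 0.000000
  V(1,1) = exp(-r*dt) * [p*0.000000 + (1-p)*1.807448] = 0.924136; exercise = 0.000000; V(1,1) = max -> 0.924136
  V(0,0) = exp(-r*dt) * [p*0.000000 + (1-p)*0.924136] = 0.472504; exercise = 0.000000; V(0,0) = max -> 0.472504


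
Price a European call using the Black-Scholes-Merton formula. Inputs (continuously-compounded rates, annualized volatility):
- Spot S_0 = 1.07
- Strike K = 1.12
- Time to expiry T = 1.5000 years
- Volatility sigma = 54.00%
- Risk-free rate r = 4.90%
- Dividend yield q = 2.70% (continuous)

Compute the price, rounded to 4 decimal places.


Answer: Price = 0.2614

Derivation:
d1 = (ln(S/K) + (r - q + 0.5*sigma^2) * T) / (sigma * sqrt(T)) = 0.31152363
d2 = d1 - sigma * sqrt(T) = -0.34983860
exp(-rT) = 0.92913615; exp(-qT) = 0.96030916
C = S_0 * exp(-qT) * N(d1) - K * exp(-rT) * N(d2)
N(d1) = 0.62229871; N(d2) = 0.36322991
C = 1.0700 * 0.96030916 * 0.62229871 - 1.1200 * 0.92913615 * 0.36322991 = 0.2614


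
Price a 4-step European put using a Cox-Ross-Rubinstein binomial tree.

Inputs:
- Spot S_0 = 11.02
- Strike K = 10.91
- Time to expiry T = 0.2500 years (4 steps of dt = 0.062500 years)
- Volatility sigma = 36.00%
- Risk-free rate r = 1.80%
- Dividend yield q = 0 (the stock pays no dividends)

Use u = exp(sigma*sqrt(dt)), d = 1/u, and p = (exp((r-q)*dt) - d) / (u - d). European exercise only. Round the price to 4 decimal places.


Answer: Price = V(0,0) = 0.6797

Derivation:
dt = T/N = 0.062500
u = exp(sigma*sqrt(dt)) = 1.094174; d = 1/u = 0.913931
p = (exp((r-q)*dt) - d) / (u - d) = 0.483760
Discount per step: exp(-r*dt) = 0.998876
Stock lattice S(k, i) with i counting down-moves:
  k=0: S(0,0) = 11.0200
  k=1: S(1,0) = 12.0578; S(1,1) = 10.0715
  k=2: S(2,0) = 13.1933; S(2,1) = 11.0200; S(2,2) = 9.2047
  k=3: S(3,0) = 14.4358; S(3,1) = 12.0578; S(3,2) = 10.0715; S(3,3) = 8.4124
  k=4: S(4,0) = 15.7953; S(4,1) = 13.1933; S(4,2) = 11.0200; S(4,3) = 9.2047; S(4,4) = 7.6884
Terminal payoffs V(N, i) = max(K - S_T, 0):
  V(4,0) = 0.000000; V(4,1) = 0.000000; V(4,2) = 0.000000; V(4,3) = 1.705322; V(4,4) = 3.221607
Backward induction: V(k, i) = exp(-r*dt) * [p * V(k+1, i) + (1-p) * V(k+1, i+1)].
  V(3,0) = exp(-r*dt) * [p*0.000000 + (1-p)*0.000000] = 0.000000
  V(3,1) = exp(-r*dt) * [p*0.000000 + (1-p)*0.000000] = 0.000000
  V(3,2) = exp(-r*dt) * [p*0.000000 + (1-p)*1.705322] = 0.879365
  V(3,3) = exp(-r*dt) * [p*1.705322 + (1-p)*3.221607] = 2.485291
  V(2,0) = exp(-r*dt) * [p*0.000000 + (1-p)*0.000000] = 0.000000
  V(2,1) = exp(-r*dt) * [p*0.000000 + (1-p)*0.879365] = 0.453453
  V(2,2) = exp(-r*dt) * [p*0.879365 + (1-p)*2.485291] = 1.706487
  V(1,0) = exp(-r*dt) * [p*0.000000 + (1-p)*0.453453] = 0.233827
  V(1,1) = exp(-r*dt) * [p*0.453453 + (1-p)*1.706487] = 1.099082
  V(0,0) = exp(-r*dt) * [p*0.233827 + (1-p)*1.099082] = 0.679741


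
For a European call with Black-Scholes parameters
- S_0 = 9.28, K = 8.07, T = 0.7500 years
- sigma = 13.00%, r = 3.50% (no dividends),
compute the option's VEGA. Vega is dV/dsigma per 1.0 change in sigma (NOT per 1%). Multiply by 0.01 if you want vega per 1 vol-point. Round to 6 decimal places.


Answer: Vega = 0.994064

Derivation:
d1 = 1.5303829316; d2 = 1.4177996291
phi(d1) = 0.1236902909; exp(-qT) = 1.0000000000; exp(-rT) = 0.9740915363
Vega = S * exp(-qT) * phi(d1) * sqrt(T) = 9.2800 * 1.0000000000 * 0.1236902909 * 0.8660254038 = 0.994064


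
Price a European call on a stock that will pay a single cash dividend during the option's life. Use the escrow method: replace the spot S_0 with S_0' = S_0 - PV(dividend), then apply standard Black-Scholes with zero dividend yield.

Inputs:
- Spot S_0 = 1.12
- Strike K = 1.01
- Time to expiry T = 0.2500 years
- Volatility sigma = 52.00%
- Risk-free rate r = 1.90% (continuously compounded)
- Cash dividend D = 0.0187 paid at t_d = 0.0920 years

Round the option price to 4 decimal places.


Answer: Price = 0.1636

Derivation:
PV(D) = D * exp(-r * t_d) = 0.0187 * 0.99825353 = 0.01866734
S_0' = S_0 - PV(D) = 1.1200 - 0.01866734 = 1.10133266
d1 = (ln(S_0'/K) + (r + sigma^2/2)*T) / (sigma*sqrt(T)) = 0.48123317
d2 = d1 - sigma*sqrt(T) = 0.22123317
exp(-rT) = 0.99526126
N(d1) = 0.68482461; N(d2) = 0.58754456
C = S_0' * N(d1) - K * exp(-rT) * N(d2) = 1.10133266 * 0.68482461 - 1.0100 * 0.99526126 * 0.58754456 = 0.1636


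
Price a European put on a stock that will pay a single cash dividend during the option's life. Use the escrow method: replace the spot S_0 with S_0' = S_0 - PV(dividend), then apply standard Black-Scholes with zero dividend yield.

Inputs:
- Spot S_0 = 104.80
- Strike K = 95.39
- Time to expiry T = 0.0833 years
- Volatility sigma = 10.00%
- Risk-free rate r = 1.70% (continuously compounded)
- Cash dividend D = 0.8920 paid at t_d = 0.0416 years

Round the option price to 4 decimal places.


Answer: Price = 0.0010

Derivation:
PV(D) = D * exp(-r * t_d) = 0.8920 * 0.99929305 = 0.89136940
S_0' = S_0 - PV(D) = 104.8000 - 0.89136940 = 103.90863060
d1 = (ln(S_0'/K) + (r + sigma^2/2)*T) / (sigma*sqrt(T)) = 3.02721914
d2 = d1 - sigma*sqrt(T) = 2.99835740
exp(-rT) = 0.99858490
N(-d1) = 0.00123407; N(-d2) = 0.00135720
P = K * exp(-rT) * N(-d2) - S_0' * N(-d1) = 95.3900 * 0.99858490 * 0.00135720 - 103.90863060 * 0.00123407 = 0.0010


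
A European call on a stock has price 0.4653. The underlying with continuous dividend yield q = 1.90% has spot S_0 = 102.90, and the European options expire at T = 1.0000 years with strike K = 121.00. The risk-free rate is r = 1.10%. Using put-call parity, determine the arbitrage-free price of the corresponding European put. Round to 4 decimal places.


Put-call parity: C - P = S_0 * exp(-qT) - K * exp(-rT).
S_0 * exp(-qT) = 102.9000 * 0.98117936 = 100.96335637
K * exp(-rT) = 121.0000 * 0.98906028 = 119.67629373
P = C - S*exp(-qT) + K*exp(-rT)
P = 0.4653 - 100.96335637 + 119.67629373 = 19.1782

Answer: Put price = 19.1782


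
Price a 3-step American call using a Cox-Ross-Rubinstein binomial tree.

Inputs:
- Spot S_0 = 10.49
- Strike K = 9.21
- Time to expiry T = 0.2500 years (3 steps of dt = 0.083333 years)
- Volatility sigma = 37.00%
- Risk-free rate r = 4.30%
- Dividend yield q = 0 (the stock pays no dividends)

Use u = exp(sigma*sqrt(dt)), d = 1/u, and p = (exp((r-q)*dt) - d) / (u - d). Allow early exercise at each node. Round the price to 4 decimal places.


Answer: Price = V(0,0) = 1.5878

Derivation:
dt = T/N = 0.083333
u = exp(sigma*sqrt(dt)) = 1.112723; d = 1/u = 0.898697
p = (exp((r-q)*dt) - d) / (u - d) = 0.490095
Discount per step: exp(-r*dt) = 0.996423
Stock lattice S(k, i) with i counting down-moves:
  k=0: S(0,0) = 10.4900
  k=1: S(1,0) = 11.6725; S(1,1) = 9.4273
  k=2: S(2,0) = 12.9882; S(2,1) = 10.4900; S(2,2) = 8.4723
  k=3: S(3,0) = 14.4523; S(3,1) = 11.6725; S(3,2) = 9.4273; S(3,3) = 7.6140
Terminal payoffs V(N, i) = max(S_T - K, 0):
  V(3,0) = 5.242275; V(3,1) = 2.462460; V(3,2) = 0.217327; V(3,3) = 0.000000
Backward induction: V(k, i) = exp(-r*dt) * [p * V(k+1, i) + (1-p) * V(k+1, i+1)]; then take max(V_cont, immediate exercise) for American.
  V(2,0) = exp(-r*dt) * [p*5.242275 + (1-p)*2.462460] = 3.811153; exercise = 3.778210; V(2,0) = max -> 3.811153
  V(2,1) = exp(-r*dt) * [p*2.462460 + (1-p)*0.217327] = 1.312943; exercise = 1.280000; V(2,1) = max -> 1.312943
  V(2,2) = exp(-r*dt) * [p*0.217327 + (1-p)*0.000000] = 0.106130; exercise = 0.000000; V(2,2) = max -> 0.106130
  V(1,0) = exp(-r*dt) * [p*3.811153 + (1-p)*1.312943] = 2.528229; exercise = 2.462460; V(1,0) = max -> 2.528229
  V(1,1) = exp(-r*dt) * [p*1.312943 + (1-p)*0.106130] = 0.695089; exercise = 0.217327; V(1,1) = max -> 0.695089
  V(0,0) = exp(-r*dt) * [p*2.528229 + (1-p)*0.695089] = 1.587803; exercise = 1.280000; V(0,0) = max -> 1.587803


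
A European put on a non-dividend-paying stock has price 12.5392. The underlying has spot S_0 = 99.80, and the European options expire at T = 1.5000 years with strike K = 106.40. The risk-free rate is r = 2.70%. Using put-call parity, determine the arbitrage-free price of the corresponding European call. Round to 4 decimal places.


Put-call parity: C - P = S_0 * exp(-qT) - K * exp(-rT).
S_0 * exp(-qT) = 99.8000 * 1.00000000 = 99.80000000
K * exp(-rT) = 106.4000 * 0.96030916 = 102.17689510
C = P + S*exp(-qT) - K*exp(-rT)
C = 12.5392 + 99.80000000 - 102.17689510 = 10.1623

Answer: Call price = 10.1623


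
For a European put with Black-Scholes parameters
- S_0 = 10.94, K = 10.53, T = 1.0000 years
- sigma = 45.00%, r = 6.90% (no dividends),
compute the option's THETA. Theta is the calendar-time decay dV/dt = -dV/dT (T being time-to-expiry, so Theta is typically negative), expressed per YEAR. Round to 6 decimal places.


d1 = 0.4632166019; d2 = 0.0132166019
phi(d1) = 0.3583578025; exp(-qT) = 1.0000000000; exp(-rT) = 0.9333266801
Theta = -S*exp(-qT)*phi(d1)*sigma/(2*sqrt(T)) + r*K*exp(-rT)*N(-d2) - q*S*exp(-qT)*N(-d1)
N(-d1) = 0.3216045587; N(-d2) = 0.4947274922; sqrt(T) = 1.0000000000
Term 1 = -10.9400 * 1.0000000000 * 0.3583578025 * 0.4500 / (2 * 1.0000000000) = -0.8820977309
Term 2 = 0.0690 * 10.5300 * 0.9333266801 * 0.4947274922 = 0.3354881522
Term 3 = 0 (no dividend yield, q = 0)
Theta = -0.8820977309 + (0.3354881522) + (0.0000000000) = -0.546610

Answer: Theta = -0.546610


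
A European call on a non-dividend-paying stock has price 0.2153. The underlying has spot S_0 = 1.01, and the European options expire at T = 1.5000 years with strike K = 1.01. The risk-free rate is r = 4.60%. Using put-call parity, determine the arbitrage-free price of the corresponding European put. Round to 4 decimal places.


Answer: Put price = 0.1480

Derivation:
Put-call parity: C - P = S_0 * exp(-qT) - K * exp(-rT).
S_0 * exp(-qT) = 1.0100 * 1.00000000 = 1.01000000
K * exp(-rT) = 1.0100 * 0.93332668 = 0.94265995
P = C - S*exp(-qT) + K*exp(-rT)
P = 0.2153 - 1.01000000 + 0.94265995 = 0.1480


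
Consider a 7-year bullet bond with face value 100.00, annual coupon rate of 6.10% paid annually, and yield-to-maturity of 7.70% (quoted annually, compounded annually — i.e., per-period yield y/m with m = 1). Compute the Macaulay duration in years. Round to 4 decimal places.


Coupon per period c = face * coupon_rate / m = 6.100000
Periods per year m = 1; per-period yield y/m = 0.077000
Number of cashflows N = 7
Cashflows (t years, CF_t, discount factor 1/(1+y/m)^(m*t), PV):
  t = 1.0000: CF_t = 6.100000, DF = 0.928505, PV = 5.663881
  t = 2.0000: CF_t = 6.100000, DF = 0.862122, PV = 5.258943
  t = 3.0000: CF_t = 6.100000, DF = 0.800484, PV = 4.882955
  t = 4.0000: CF_t = 6.100000, DF = 0.743254, PV = 4.533849
  t = 5.0000: CF_t = 6.100000, DF = 0.690115, PV = 4.209702
  t = 6.0000: CF_t = 6.100000, DF = 0.640775, PV = 3.908729
  t = 7.0000: CF_t = 106.100000, DF = 0.594963, PV = 63.125592
Price P = sum_t PV_t = 91.583650
Macaulay numerator sum_t t * PV_t:
  t * PV_t at t = 1.0000: 5.663881
  t * PV_t at t = 2.0000: 10.517885
  t * PV_t at t = 3.0000: 14.648865
  t * PV_t at t = 4.0000: 18.135395
  t * PV_t at t = 5.0000: 21.048508
  t * PV_t at t = 6.0000: 23.452377
  t * PV_t at t = 7.0000: 441.879141
Macaulay duration D = (sum_t t * PV_t) / P = 535.346052 / 91.583650 = 5.845433

Answer: Macaulay duration = 5.8454 years


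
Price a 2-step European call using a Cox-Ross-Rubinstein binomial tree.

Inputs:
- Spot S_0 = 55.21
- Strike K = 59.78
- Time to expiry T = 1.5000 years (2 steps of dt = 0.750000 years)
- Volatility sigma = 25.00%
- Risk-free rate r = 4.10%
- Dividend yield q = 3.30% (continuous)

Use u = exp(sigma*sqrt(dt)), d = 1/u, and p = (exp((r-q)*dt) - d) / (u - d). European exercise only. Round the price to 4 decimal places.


dt = T/N = 0.750000
u = exp(sigma*sqrt(dt)) = 1.241731; d = 1/u = 0.805327
p = (exp((r-q)*dt) - d) / (u - d) = 0.459874
Discount per step: exp(-r*dt) = 0.969718
Stock lattice S(k, i) with i counting down-moves:
  k=0: S(0,0) = 55.2100
  k=1: S(1,0) = 68.5560; S(1,1) = 44.4621
  k=2: S(2,0) = 85.1281; S(2,1) = 55.2100; S(2,2) = 35.8066
Terminal payoffs V(N, i) = max(S_T - K, 0):
  V(2,0) = 25.348067; V(2,1) = 0.000000; V(2,2) = 0.000000
Backward induction: V(k, i) = exp(-r*dt) * [p * V(k+1, i) + (1-p) * V(k+1, i+1)].
  V(1,0) = exp(-r*dt) * [p*25.348067 + (1-p)*0.000000] = 11.303920
  V(1,1) = exp(-r*dt) * [p*0.000000 + (1-p)*0.000000] = 0.000000
  V(0,0) = exp(-r*dt) * [p*11.303920 + (1-p)*0.000000] = 5.040961

Answer: Price = V(0,0) = 5.0410


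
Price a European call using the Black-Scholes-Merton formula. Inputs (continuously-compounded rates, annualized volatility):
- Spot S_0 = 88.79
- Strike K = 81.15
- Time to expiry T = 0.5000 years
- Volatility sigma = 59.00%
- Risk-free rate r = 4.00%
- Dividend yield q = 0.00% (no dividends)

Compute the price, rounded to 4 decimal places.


Answer: Price = 19.0037

Derivation:
d1 = (ln(S/K) + (r - q + 0.5*sigma^2) * T) / (sigma * sqrt(T)) = 0.47220288
d2 = d1 - sigma * sqrt(T) = 0.05500988
exp(-rT) = 0.98019867; exp(-qT) = 1.00000000
C = S_0 * exp(-qT) * N(d1) - K * exp(-rT) * N(d2)
N(d1) = 0.68160901; N(d2) = 0.52193470
C = 88.7900 * 1.00000000 * 0.68160901 - 81.1500 * 0.98019867 * 0.52193470 = 19.0037
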